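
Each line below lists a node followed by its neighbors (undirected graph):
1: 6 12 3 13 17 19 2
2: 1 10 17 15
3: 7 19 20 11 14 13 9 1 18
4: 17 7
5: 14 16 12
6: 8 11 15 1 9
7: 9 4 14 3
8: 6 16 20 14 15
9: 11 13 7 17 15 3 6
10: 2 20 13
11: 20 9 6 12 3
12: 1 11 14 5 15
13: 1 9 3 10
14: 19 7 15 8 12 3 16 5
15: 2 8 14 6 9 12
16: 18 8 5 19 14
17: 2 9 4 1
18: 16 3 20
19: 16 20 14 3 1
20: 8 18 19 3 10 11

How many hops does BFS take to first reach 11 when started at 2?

Level 0: 2
Level 1: 1, 10, 15, 17
Level 2: 3, 4, 6, 8, 9, 12, 13, 14, 19, 20
Level 3: 5, 7, 11, 16, 18
11 first appears at level 3.

3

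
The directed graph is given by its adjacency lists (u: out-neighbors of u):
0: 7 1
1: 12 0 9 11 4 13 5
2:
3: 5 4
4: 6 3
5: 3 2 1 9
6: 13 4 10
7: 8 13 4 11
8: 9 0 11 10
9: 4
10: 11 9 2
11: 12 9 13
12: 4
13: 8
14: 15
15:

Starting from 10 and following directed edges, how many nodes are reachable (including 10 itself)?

14

BFS from 10 visits: 10, 11, 9, 2, 13, 12, 4, 8, 6, 3, 0, 5, 7, 1
Reachable nodes: 14 of 16 total.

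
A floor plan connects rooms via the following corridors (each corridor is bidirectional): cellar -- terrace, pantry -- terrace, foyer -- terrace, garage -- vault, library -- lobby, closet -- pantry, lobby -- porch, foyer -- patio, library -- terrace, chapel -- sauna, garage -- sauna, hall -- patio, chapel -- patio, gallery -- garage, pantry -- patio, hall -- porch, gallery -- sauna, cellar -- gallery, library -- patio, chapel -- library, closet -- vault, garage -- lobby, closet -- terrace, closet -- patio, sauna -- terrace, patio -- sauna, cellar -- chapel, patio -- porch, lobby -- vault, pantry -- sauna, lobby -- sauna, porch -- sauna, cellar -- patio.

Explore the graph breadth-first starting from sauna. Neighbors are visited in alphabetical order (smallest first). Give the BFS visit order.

sauna → chapel → gallery → garage → lobby → pantry → patio → porch → terrace → cellar → library → vault → closet → foyer → hall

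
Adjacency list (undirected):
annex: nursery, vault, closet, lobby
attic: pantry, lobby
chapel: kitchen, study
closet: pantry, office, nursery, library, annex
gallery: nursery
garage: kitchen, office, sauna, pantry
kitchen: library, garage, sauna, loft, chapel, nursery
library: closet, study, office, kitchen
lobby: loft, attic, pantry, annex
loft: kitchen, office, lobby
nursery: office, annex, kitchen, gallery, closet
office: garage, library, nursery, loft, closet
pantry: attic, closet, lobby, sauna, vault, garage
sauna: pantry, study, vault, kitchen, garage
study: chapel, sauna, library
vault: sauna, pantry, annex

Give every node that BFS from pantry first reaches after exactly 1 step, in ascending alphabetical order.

attic, closet, garage, lobby, sauna, vault

Level 0: pantry
Level 1: attic, closet, garage, lobby, sauna, vault
Level 2: annex, kitchen, library, loft, nursery, office, study
Level 3: chapel, gallery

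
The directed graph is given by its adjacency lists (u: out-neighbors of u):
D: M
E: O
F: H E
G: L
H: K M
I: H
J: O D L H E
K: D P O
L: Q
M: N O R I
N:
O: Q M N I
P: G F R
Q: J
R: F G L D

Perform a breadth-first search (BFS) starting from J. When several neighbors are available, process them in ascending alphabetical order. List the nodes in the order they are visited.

Visit J; enqueue D, E, H, L, O → queue [D, E, H, L, O]
Visit D; enqueue M → queue [E, H, L, O, M]
Visit E → queue [H, L, O, M]
Visit H; enqueue K → queue [L, O, M, K]
Visit L; enqueue Q → queue [O, M, K, Q]
Visit O; enqueue I, N → queue [M, K, Q, I, N]
Visit M; enqueue R → queue [K, Q, I, N, R]
Visit K; enqueue P → queue [Q, I, N, R, P]
Visit Q → queue [I, N, R, P]
Visit I → queue [N, R, P]
Visit N → queue [R, P]
Visit R; enqueue F, G → queue [P, F, G]
Visit P → queue [F, G]
Visit F → queue [G]
Visit G → queue []

J -> D -> E -> H -> L -> O -> M -> K -> Q -> I -> N -> R -> P -> F -> G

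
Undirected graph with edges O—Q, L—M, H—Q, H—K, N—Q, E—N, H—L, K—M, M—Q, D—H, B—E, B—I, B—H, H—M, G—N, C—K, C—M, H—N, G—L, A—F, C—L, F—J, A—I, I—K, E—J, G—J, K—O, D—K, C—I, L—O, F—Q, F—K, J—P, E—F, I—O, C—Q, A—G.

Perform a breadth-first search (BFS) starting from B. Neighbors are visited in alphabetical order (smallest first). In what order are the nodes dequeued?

B -> E -> H -> I -> F -> J -> N -> D -> K -> L -> M -> Q -> A -> C -> O -> G -> P

Visit B; enqueue E, H, I → queue [E, H, I]
Visit E; enqueue F, J, N → queue [H, I, F, J, N]
Visit H; enqueue D, K, L, M, Q → queue [I, F, J, N, D, K, L, M, Q]
Visit I; enqueue A, C, O → queue [F, J, N, D, K, L, M, Q, A, C, O]
Visit F → queue [J, N, D, K, L, M, Q, A, C, O]
Visit J; enqueue G, P → queue [N, D, K, L, M, Q, A, C, O, G, P]
Visit N → queue [D, K, L, M, Q, A, C, O, G, P]
Visit D → queue [K, L, M, Q, A, C, O, G, P]
Visit K → queue [L, M, Q, A, C, O, G, P]
Visit L → queue [M, Q, A, C, O, G, P]
Visit M → queue [Q, A, C, O, G, P]
Visit Q → queue [A, C, O, G, P]
Visit A → queue [C, O, G, P]
Visit C → queue [O, G, P]
Visit O → queue [G, P]
Visit G → queue [P]
Visit P → queue []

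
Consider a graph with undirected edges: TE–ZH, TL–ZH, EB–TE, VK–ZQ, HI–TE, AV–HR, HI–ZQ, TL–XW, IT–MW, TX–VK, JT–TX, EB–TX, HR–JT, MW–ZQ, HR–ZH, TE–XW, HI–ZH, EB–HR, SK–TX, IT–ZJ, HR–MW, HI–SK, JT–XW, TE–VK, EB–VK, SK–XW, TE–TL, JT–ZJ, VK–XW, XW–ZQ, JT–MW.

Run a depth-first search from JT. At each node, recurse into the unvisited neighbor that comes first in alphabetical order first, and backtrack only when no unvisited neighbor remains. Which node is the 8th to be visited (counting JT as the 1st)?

Visit JT
JT → HR
HR → AV
HR → EB
EB → TE
TE → HI
HI → SK
SK → TX
TX → VK
VK → XW
XW → TL
TL → ZH
XW → ZQ
ZQ → MW
MW → IT
IT → ZJ

Visit order: JT, HR, AV, EB, TE, HI, SK, TX, VK, XW, TL, ZH, ZQ, MW, IT, ZJ

TX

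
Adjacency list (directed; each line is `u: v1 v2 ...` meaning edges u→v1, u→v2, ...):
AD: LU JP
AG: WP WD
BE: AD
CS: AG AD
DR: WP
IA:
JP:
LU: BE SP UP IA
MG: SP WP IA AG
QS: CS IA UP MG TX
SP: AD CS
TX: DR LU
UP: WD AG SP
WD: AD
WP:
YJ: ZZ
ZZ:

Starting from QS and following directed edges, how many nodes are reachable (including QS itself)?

BFS from QS visits: QS, CS, IA, UP, MG, TX, AG, AD, WD, SP, WP, DR, LU, JP, BE
Reachable nodes: 15 of 17 total.

15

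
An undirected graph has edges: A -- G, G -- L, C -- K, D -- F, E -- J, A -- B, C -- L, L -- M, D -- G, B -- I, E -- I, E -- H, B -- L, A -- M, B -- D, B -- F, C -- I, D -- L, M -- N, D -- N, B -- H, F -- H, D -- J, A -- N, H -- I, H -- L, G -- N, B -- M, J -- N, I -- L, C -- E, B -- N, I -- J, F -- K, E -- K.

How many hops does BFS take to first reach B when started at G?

Level 0: G
Level 1: A, D, L, N
Level 2: B, C, F, H, I, J, M
Level 3: E, K
B first appears at level 2.

2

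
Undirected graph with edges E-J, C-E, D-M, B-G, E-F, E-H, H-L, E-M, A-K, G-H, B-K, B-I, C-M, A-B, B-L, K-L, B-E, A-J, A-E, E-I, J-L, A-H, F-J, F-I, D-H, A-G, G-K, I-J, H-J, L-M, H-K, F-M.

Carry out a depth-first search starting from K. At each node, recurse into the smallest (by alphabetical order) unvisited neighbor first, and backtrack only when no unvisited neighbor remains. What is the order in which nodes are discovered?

Visit K
K → A
A → B
B → E
E → C
C → M
M → D
D → H
H → G
H → J
J → F
F → I
J → L

K, A, B, E, C, M, D, H, G, J, F, I, L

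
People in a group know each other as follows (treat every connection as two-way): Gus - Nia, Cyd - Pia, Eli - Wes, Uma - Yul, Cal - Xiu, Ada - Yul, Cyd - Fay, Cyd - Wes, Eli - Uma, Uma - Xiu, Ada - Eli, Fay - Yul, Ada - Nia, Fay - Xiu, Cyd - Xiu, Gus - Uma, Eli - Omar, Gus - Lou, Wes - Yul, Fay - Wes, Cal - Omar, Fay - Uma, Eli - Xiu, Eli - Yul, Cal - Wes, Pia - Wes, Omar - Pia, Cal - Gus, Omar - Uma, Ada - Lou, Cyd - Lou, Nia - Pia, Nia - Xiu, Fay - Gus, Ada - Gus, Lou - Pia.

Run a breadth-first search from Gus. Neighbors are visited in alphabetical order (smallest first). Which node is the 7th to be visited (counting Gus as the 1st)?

Uma

Visit Gus; enqueue Ada, Cal, Fay, Lou, Nia, Uma → queue [Ada, Cal, Fay, Lou, Nia, Uma]
Visit Ada; enqueue Eli, Yul → queue [Cal, Fay, Lou, Nia, Uma, Eli, Yul]
Visit Cal; enqueue Omar, Wes, Xiu → queue [Fay, Lou, Nia, Uma, Eli, Yul, Omar, Wes, Xiu]
Visit Fay; enqueue Cyd → queue [Lou, Nia, Uma, Eli, Yul, Omar, Wes, Xiu, Cyd]
Visit Lou; enqueue Pia → queue [Nia, Uma, Eli, Yul, Omar, Wes, Xiu, Cyd, Pia]
Visit Nia → queue [Uma, Eli, Yul, Omar, Wes, Xiu, Cyd, Pia]
Visit Uma → queue [Eli, Yul, Omar, Wes, Xiu, Cyd, Pia]
Visit Eli → queue [Yul, Omar, Wes, Xiu, Cyd, Pia]
Visit Yul → queue [Omar, Wes, Xiu, Cyd, Pia]
Visit Omar → queue [Wes, Xiu, Cyd, Pia]
Visit Wes → queue [Xiu, Cyd, Pia]
Visit Xiu → queue [Cyd, Pia]
Visit Cyd → queue [Pia]
Visit Pia → queue []

Visit order: Gus, Ada, Cal, Fay, Lou, Nia, Uma, Eli, Yul, Omar, Wes, Xiu, Cyd, Pia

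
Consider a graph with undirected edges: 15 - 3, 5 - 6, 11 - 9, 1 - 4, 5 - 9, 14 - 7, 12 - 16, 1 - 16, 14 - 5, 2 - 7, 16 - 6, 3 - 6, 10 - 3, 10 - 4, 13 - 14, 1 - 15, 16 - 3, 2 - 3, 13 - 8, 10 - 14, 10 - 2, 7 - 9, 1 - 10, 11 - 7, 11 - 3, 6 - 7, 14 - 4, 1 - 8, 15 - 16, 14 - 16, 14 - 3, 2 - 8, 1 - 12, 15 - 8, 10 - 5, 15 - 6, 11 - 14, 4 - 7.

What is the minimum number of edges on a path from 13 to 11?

Level 0: 13
Level 1: 8, 14
Level 2: 1, 2, 3, 4, 5, 7, 10, 11, 15, 16
Level 3: 6, 9, 12
11 first appears at level 2.

2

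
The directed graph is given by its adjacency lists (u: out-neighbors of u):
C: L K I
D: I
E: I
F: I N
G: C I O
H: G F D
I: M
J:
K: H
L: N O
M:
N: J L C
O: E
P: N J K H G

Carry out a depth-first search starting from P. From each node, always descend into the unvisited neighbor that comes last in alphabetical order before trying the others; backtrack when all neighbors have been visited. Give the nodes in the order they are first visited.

P N L O E I M J C K H G F D

Visit P
P → N
N → L
L → O
O → E
E → I
I → M
N → J
N → C
C → K
K → H
H → G
H → F
H → D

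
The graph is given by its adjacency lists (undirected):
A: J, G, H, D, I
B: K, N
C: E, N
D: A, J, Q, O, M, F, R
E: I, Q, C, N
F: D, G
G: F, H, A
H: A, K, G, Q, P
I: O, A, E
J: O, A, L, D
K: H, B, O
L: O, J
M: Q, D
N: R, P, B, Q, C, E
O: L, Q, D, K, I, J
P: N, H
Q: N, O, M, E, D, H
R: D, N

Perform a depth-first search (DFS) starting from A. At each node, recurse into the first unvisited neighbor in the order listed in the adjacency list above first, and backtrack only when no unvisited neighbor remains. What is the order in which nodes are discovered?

A → J → O → L → Q → N → R → D → M → F → G → H → K → B → P → C → E → I

Visit A
A → J
J → O
O → L
O → Q
Q → N
N → R
R → D
D → M
D → F
F → G
G → H
H → K
K → B
H → P
N → C
C → E
E → I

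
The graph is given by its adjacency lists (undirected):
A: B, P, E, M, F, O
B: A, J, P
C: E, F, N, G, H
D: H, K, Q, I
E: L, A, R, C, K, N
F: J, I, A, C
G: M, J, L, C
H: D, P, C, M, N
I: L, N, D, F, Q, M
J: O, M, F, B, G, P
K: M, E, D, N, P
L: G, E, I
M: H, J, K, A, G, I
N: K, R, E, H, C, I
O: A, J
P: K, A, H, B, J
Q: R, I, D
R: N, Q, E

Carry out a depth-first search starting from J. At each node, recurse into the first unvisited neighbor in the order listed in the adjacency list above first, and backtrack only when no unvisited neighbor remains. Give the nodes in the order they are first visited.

J, O, A, B, P, K, M, H, D, Q, R, N, E, L, G, C, F, I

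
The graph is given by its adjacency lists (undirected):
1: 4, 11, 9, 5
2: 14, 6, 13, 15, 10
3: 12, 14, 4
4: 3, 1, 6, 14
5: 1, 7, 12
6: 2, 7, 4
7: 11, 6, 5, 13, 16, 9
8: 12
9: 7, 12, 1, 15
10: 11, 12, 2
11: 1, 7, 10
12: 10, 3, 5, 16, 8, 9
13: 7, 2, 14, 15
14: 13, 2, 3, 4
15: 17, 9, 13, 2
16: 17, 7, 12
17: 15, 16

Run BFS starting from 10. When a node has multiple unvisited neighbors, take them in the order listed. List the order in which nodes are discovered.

Visit 10; enqueue 11, 12, 2 → queue [11, 12, 2]
Visit 11; enqueue 1, 7 → queue [12, 2, 1, 7]
Visit 12; enqueue 3, 5, 16, 8, 9 → queue [2, 1, 7, 3, 5, 16, 8, 9]
Visit 2; enqueue 14, 6, 13, 15 → queue [1, 7, 3, 5, 16, 8, 9, 14, 6, 13, 15]
Visit 1; enqueue 4 → queue [7, 3, 5, 16, 8, 9, 14, 6, 13, 15, 4]
Visit 7 → queue [3, 5, 16, 8, 9, 14, 6, 13, 15, 4]
Visit 3 → queue [5, 16, 8, 9, 14, 6, 13, 15, 4]
Visit 5 → queue [16, 8, 9, 14, 6, 13, 15, 4]
Visit 16; enqueue 17 → queue [8, 9, 14, 6, 13, 15, 4, 17]
Visit 8 → queue [9, 14, 6, 13, 15, 4, 17]
Visit 9 → queue [14, 6, 13, 15, 4, 17]
Visit 14 → queue [6, 13, 15, 4, 17]
Visit 6 → queue [13, 15, 4, 17]
Visit 13 → queue [15, 4, 17]
Visit 15 → queue [4, 17]
Visit 4 → queue [17]
Visit 17 → queue []

10, 11, 12, 2, 1, 7, 3, 5, 16, 8, 9, 14, 6, 13, 15, 4, 17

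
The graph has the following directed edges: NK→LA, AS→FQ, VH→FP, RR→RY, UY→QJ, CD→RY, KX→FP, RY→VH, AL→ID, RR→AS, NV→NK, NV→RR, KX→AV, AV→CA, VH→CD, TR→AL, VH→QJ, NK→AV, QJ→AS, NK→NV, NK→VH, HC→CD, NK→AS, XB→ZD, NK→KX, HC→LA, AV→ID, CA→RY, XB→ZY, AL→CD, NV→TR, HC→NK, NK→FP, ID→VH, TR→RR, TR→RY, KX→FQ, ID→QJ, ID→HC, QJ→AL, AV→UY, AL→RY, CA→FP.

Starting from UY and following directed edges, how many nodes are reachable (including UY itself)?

19

BFS from UY visits: UY, QJ, AS, AL, FQ, RY, ID, CD, VH, HC, FP, NK, LA, NV, KX, AV, TR, RR, CA
Reachable nodes: 19 of 22 total.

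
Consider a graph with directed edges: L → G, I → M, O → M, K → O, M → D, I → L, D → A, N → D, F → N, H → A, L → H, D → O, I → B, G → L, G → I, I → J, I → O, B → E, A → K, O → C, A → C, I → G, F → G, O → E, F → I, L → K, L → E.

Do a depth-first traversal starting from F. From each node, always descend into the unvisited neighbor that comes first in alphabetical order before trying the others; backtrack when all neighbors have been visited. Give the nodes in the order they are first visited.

Visit F
F → G
G → I
I → B
B → E
I → J
I → L
L → H
H → A
A → C
A → K
K → O
O → M
M → D
F → N

F → G → I → B → E → J → L → H → A → C → K → O → M → D → N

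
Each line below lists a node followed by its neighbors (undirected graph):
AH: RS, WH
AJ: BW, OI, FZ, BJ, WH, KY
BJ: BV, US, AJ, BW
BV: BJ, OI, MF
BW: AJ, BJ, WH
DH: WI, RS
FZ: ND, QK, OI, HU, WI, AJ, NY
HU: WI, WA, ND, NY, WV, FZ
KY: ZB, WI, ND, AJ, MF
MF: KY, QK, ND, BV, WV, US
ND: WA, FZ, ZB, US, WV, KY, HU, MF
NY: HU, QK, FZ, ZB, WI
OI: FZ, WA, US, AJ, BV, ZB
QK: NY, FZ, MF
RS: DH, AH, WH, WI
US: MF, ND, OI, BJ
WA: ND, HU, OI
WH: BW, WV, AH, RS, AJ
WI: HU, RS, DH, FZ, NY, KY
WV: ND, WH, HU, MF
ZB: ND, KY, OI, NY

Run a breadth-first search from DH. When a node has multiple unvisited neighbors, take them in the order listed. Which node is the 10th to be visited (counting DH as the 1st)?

WA

Visit DH; enqueue WI, RS → queue [WI, RS]
Visit WI; enqueue HU, FZ, NY, KY → queue [RS, HU, FZ, NY, KY]
Visit RS; enqueue AH, WH → queue [HU, FZ, NY, KY, AH, WH]
Visit HU; enqueue WA, ND, WV → queue [FZ, NY, KY, AH, WH, WA, ND, WV]
Visit FZ; enqueue QK, OI, AJ → queue [NY, KY, AH, WH, WA, ND, WV, QK, OI, AJ]
Visit NY; enqueue ZB → queue [KY, AH, WH, WA, ND, WV, QK, OI, AJ, ZB]
Visit KY; enqueue MF → queue [AH, WH, WA, ND, WV, QK, OI, AJ, ZB, MF]
Visit AH → queue [WH, WA, ND, WV, QK, OI, AJ, ZB, MF]
Visit WH; enqueue BW → queue [WA, ND, WV, QK, OI, AJ, ZB, MF, BW]
Visit WA → queue [ND, WV, QK, OI, AJ, ZB, MF, BW]
Visit ND; enqueue US → queue [WV, QK, OI, AJ, ZB, MF, BW, US]
Visit WV → queue [QK, OI, AJ, ZB, MF, BW, US]
Visit QK → queue [OI, AJ, ZB, MF, BW, US]
Visit OI; enqueue BV → queue [AJ, ZB, MF, BW, US, BV]
Visit AJ; enqueue BJ → queue [ZB, MF, BW, US, BV, BJ]
Visit ZB → queue [MF, BW, US, BV, BJ]
Visit MF → queue [BW, US, BV, BJ]
Visit BW → queue [US, BV, BJ]
Visit US → queue [BV, BJ]
Visit BV → queue [BJ]
Visit BJ → queue []

Visit order: DH, WI, RS, HU, FZ, NY, KY, AH, WH, WA, ND, WV, QK, OI, AJ, ZB, MF, BW, US, BV, BJ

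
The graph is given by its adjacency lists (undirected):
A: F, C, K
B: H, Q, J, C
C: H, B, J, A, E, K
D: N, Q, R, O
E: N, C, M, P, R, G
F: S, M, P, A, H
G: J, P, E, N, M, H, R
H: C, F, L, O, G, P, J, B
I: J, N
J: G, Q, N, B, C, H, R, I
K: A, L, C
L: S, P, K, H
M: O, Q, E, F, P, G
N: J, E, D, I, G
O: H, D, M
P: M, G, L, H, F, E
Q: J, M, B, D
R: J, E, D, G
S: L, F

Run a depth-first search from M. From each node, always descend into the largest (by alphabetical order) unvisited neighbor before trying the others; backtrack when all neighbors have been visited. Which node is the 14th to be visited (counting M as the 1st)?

I

Visit M
M → Q
Q → J
J → R
R → G
G → P
P → L
L → S
S → F
F → H
H → O
O → D
D → N
N → I
N → E
E → C
C → K
K → A
C → B

Visit order: M, Q, J, R, G, P, L, S, F, H, O, D, N, I, E, C, K, A, B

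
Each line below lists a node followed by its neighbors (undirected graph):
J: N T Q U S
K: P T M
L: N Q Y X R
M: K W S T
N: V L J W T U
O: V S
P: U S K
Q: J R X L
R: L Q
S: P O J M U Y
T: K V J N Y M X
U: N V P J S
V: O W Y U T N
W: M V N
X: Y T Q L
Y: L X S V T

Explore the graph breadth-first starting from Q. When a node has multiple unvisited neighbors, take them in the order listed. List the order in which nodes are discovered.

Q, J, R, X, L, N, T, U, S, Y, V, W, K, M, P, O

Visit Q; enqueue J, R, X, L → queue [J, R, X, L]
Visit J; enqueue N, T, U, S → queue [R, X, L, N, T, U, S]
Visit R → queue [X, L, N, T, U, S]
Visit X; enqueue Y → queue [L, N, T, U, S, Y]
Visit L → queue [N, T, U, S, Y]
Visit N; enqueue V, W → queue [T, U, S, Y, V, W]
Visit T; enqueue K, M → queue [U, S, Y, V, W, K, M]
Visit U; enqueue P → queue [S, Y, V, W, K, M, P]
Visit S; enqueue O → queue [Y, V, W, K, M, P, O]
Visit Y → queue [V, W, K, M, P, O]
Visit V → queue [W, K, M, P, O]
Visit W → queue [K, M, P, O]
Visit K → queue [M, P, O]
Visit M → queue [P, O]
Visit P → queue [O]
Visit O → queue []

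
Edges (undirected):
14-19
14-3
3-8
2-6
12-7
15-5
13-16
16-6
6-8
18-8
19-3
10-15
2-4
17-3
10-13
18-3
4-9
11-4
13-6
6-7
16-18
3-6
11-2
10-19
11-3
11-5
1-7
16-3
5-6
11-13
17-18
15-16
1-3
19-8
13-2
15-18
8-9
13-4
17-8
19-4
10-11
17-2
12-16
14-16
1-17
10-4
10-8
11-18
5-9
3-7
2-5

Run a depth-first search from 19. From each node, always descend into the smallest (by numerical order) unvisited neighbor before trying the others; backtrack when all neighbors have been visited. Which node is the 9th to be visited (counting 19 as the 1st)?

5

Visit 19
19 → 3
3 → 1
1 → 7
7 → 6
6 → 2
2 → 4
4 → 9
9 → 5
5 → 11
11 → 10
10 → 8
8 → 17
17 → 18
18 → 15
15 → 16
16 → 12
16 → 13
16 → 14

Visit order: 19, 3, 1, 7, 6, 2, 4, 9, 5, 11, 10, 8, 17, 18, 15, 16, 12, 13, 14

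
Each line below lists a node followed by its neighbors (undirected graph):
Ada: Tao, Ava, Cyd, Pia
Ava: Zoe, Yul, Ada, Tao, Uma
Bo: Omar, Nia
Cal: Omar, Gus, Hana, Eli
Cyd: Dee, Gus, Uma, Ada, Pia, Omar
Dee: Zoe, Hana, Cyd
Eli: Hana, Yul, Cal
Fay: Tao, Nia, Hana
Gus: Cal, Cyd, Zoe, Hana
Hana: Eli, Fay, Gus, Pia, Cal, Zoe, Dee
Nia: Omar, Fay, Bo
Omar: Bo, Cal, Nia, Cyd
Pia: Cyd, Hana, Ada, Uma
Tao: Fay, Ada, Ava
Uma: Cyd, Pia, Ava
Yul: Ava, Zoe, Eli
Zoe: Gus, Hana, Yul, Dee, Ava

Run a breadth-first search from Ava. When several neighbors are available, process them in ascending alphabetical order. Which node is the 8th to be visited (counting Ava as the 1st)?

Pia

Visit Ava; enqueue Ada, Tao, Uma, Yul, Zoe → queue [Ada, Tao, Uma, Yul, Zoe]
Visit Ada; enqueue Cyd, Pia → queue [Tao, Uma, Yul, Zoe, Cyd, Pia]
Visit Tao; enqueue Fay → queue [Uma, Yul, Zoe, Cyd, Pia, Fay]
Visit Uma → queue [Yul, Zoe, Cyd, Pia, Fay]
Visit Yul; enqueue Eli → queue [Zoe, Cyd, Pia, Fay, Eli]
Visit Zoe; enqueue Dee, Gus, Hana → queue [Cyd, Pia, Fay, Eli, Dee, Gus, Hana]
Visit Cyd; enqueue Omar → queue [Pia, Fay, Eli, Dee, Gus, Hana, Omar]
Visit Pia → queue [Fay, Eli, Dee, Gus, Hana, Omar]
Visit Fay; enqueue Nia → queue [Eli, Dee, Gus, Hana, Omar, Nia]
Visit Eli; enqueue Cal → queue [Dee, Gus, Hana, Omar, Nia, Cal]
Visit Dee → queue [Gus, Hana, Omar, Nia, Cal]
Visit Gus → queue [Hana, Omar, Nia, Cal]
Visit Hana → queue [Omar, Nia, Cal]
Visit Omar; enqueue Bo → queue [Nia, Cal, Bo]
Visit Nia → queue [Cal, Bo]
Visit Cal → queue [Bo]
Visit Bo → queue []

Visit order: Ava, Ada, Tao, Uma, Yul, Zoe, Cyd, Pia, Fay, Eli, Dee, Gus, Hana, Omar, Nia, Cal, Bo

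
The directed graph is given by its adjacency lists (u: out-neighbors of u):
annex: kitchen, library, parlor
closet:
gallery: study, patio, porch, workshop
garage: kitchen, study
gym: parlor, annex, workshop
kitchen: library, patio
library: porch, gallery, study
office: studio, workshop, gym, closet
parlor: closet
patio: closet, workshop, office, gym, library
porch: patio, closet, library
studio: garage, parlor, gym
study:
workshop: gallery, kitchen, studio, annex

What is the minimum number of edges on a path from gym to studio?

2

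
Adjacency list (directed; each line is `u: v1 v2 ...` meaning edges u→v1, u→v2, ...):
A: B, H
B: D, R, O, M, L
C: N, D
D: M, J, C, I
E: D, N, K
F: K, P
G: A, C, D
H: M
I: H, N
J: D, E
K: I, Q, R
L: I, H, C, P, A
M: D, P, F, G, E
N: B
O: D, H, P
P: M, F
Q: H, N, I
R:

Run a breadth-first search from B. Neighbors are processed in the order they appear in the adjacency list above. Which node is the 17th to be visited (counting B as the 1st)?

K

Visit B; enqueue D, R, O, M, L → queue [D, R, O, M, L]
Visit D; enqueue J, C, I → queue [R, O, M, L, J, C, I]
Visit R → queue [O, M, L, J, C, I]
Visit O; enqueue H, P → queue [M, L, J, C, I, H, P]
Visit M; enqueue F, G, E → queue [L, J, C, I, H, P, F, G, E]
Visit L; enqueue A → queue [J, C, I, H, P, F, G, E, A]
Visit J → queue [C, I, H, P, F, G, E, A]
Visit C; enqueue N → queue [I, H, P, F, G, E, A, N]
Visit I → queue [H, P, F, G, E, A, N]
Visit H → queue [P, F, G, E, A, N]
Visit P → queue [F, G, E, A, N]
Visit F; enqueue K → queue [G, E, A, N, K]
Visit G → queue [E, A, N, K]
Visit E → queue [A, N, K]
Visit A → queue [N, K]
Visit N → queue [K]
Visit K; enqueue Q → queue [Q]
Visit Q → queue []

Visit order: B, D, R, O, M, L, J, C, I, H, P, F, G, E, A, N, K, Q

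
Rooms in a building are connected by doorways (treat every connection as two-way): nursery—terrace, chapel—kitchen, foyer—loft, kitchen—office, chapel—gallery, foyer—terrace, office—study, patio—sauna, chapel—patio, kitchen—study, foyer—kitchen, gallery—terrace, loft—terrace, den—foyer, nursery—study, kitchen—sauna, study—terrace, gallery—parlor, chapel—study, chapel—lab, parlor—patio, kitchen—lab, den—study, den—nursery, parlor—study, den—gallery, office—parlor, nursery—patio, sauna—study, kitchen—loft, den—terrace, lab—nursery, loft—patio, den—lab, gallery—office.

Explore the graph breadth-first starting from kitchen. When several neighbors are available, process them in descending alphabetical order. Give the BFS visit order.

kitchen -> study -> sauna -> office -> loft -> lab -> foyer -> chapel -> terrace -> parlor -> nursery -> den -> patio -> gallery

Visit kitchen; enqueue study, sauna, office, loft, lab, foyer, chapel → queue [study, sauna, office, loft, lab, foyer, chapel]
Visit study; enqueue terrace, parlor, nursery, den → queue [sauna, office, loft, lab, foyer, chapel, terrace, parlor, nursery, den]
Visit sauna; enqueue patio → queue [office, loft, lab, foyer, chapel, terrace, parlor, nursery, den, patio]
Visit office; enqueue gallery → queue [loft, lab, foyer, chapel, terrace, parlor, nursery, den, patio, gallery]
Visit loft → queue [lab, foyer, chapel, terrace, parlor, nursery, den, patio, gallery]
Visit lab → queue [foyer, chapel, terrace, parlor, nursery, den, patio, gallery]
Visit foyer → queue [chapel, terrace, parlor, nursery, den, patio, gallery]
Visit chapel → queue [terrace, parlor, nursery, den, patio, gallery]
Visit terrace → queue [parlor, nursery, den, patio, gallery]
Visit parlor → queue [nursery, den, patio, gallery]
Visit nursery → queue [den, patio, gallery]
Visit den → queue [patio, gallery]
Visit patio → queue [gallery]
Visit gallery → queue []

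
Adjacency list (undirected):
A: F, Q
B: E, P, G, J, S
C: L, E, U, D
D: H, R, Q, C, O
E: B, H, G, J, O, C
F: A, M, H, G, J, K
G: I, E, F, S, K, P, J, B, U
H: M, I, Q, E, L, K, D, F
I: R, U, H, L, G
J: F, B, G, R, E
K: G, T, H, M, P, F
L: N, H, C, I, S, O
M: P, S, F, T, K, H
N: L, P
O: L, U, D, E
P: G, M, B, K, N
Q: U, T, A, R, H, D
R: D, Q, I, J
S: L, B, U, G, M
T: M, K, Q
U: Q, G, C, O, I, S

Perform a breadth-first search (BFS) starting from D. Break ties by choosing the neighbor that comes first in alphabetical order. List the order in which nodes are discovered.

Visit D; enqueue C, H, O, Q, R → queue [C, H, O, Q, R]
Visit C; enqueue E, L, U → queue [H, O, Q, R, E, L, U]
Visit H; enqueue F, I, K, M → queue [O, Q, R, E, L, U, F, I, K, M]
Visit O → queue [Q, R, E, L, U, F, I, K, M]
Visit Q; enqueue A, T → queue [R, E, L, U, F, I, K, M, A, T]
Visit R; enqueue J → queue [E, L, U, F, I, K, M, A, T, J]
Visit E; enqueue B, G → queue [L, U, F, I, K, M, A, T, J, B, G]
Visit L; enqueue N, S → queue [U, F, I, K, M, A, T, J, B, G, N, S]
Visit U → queue [F, I, K, M, A, T, J, B, G, N, S]
Visit F → queue [I, K, M, A, T, J, B, G, N, S]
Visit I → queue [K, M, A, T, J, B, G, N, S]
Visit K; enqueue P → queue [M, A, T, J, B, G, N, S, P]
Visit M → queue [A, T, J, B, G, N, S, P]
Visit A → queue [T, J, B, G, N, S, P]
Visit T → queue [J, B, G, N, S, P]
Visit J → queue [B, G, N, S, P]
Visit B → queue [G, N, S, P]
Visit G → queue [N, S, P]
Visit N → queue [S, P]
Visit S → queue [P]
Visit P → queue []

D → C → H → O → Q → R → E → L → U → F → I → K → M → A → T → J → B → G → N → S → P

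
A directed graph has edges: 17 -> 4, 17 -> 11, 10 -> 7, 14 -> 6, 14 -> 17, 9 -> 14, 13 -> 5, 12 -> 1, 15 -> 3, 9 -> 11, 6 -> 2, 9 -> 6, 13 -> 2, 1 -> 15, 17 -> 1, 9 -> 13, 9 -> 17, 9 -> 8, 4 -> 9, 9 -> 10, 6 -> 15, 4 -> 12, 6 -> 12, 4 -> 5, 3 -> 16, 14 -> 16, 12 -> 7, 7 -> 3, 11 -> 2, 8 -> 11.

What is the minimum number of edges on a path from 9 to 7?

2

Level 0: 9
Level 1: 6, 8, 10, 11, 13, 14, 17
Level 2: 1, 2, 4, 5, 7, 12, 15, 16
Level 3: 3
7 first appears at level 2.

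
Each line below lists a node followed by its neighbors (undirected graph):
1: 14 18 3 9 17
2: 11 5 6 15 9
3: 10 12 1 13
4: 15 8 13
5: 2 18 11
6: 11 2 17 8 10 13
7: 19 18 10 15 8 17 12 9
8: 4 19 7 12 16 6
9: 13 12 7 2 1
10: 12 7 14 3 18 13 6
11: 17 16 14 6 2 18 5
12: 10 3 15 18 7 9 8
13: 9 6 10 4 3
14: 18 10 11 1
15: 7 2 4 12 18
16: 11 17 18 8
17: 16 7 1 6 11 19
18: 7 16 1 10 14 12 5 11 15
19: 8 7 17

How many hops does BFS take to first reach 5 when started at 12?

2

Level 0: 12
Level 1: 3, 7, 8, 9, 10, 15, 18
Level 2: 1, 2, 4, 5, 6, 11, 13, 14, 16, 17, 19
5 first appears at level 2.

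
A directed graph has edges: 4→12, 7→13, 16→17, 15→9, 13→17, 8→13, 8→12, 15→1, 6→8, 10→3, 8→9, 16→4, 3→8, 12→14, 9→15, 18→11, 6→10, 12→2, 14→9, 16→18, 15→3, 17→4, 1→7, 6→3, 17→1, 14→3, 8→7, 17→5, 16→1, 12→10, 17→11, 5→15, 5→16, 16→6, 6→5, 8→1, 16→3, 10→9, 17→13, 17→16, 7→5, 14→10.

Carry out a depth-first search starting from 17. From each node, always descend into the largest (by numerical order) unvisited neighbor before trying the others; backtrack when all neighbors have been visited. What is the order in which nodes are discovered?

17 -> 16 -> 18 -> 11 -> 6 -> 10 -> 9 -> 15 -> 3 -> 8 -> 13 -> 12 -> 14 -> 2 -> 7 -> 5 -> 1 -> 4

Visit 17
17 → 16
16 → 18
18 → 11
16 → 6
6 → 10
10 → 9
9 → 15
15 → 3
3 → 8
8 → 13
8 → 12
12 → 14
12 → 2
8 → 7
7 → 5
8 → 1
16 → 4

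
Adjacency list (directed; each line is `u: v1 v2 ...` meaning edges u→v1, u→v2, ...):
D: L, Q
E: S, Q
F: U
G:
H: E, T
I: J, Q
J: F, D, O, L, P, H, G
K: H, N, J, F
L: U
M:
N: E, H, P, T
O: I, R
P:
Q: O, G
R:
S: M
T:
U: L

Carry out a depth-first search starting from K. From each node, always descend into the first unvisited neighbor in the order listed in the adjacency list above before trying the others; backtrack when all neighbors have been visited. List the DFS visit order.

K -> H -> E -> S -> M -> Q -> O -> I -> J -> F -> U -> L -> D -> P -> G -> R -> T -> N

Visit K
K → H
H → E
E → S
S → M
E → Q
Q → O
O → I
I → J
J → F
F → U
U → L
J → D
J → P
J → G
O → R
H → T
K → N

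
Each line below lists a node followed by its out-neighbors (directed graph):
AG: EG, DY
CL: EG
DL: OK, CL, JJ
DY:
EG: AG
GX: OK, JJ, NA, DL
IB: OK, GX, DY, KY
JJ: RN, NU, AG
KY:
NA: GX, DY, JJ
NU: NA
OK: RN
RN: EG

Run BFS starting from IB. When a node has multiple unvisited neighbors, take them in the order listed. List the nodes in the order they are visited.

Visit IB; enqueue OK, GX, DY, KY → queue [OK, GX, DY, KY]
Visit OK; enqueue RN → queue [GX, DY, KY, RN]
Visit GX; enqueue JJ, NA, DL → queue [DY, KY, RN, JJ, NA, DL]
Visit DY → queue [KY, RN, JJ, NA, DL]
Visit KY → queue [RN, JJ, NA, DL]
Visit RN; enqueue EG → queue [JJ, NA, DL, EG]
Visit JJ; enqueue NU, AG → queue [NA, DL, EG, NU, AG]
Visit NA → queue [DL, EG, NU, AG]
Visit DL; enqueue CL → queue [EG, NU, AG, CL]
Visit EG → queue [NU, AG, CL]
Visit NU → queue [AG, CL]
Visit AG → queue [CL]
Visit CL → queue []

IB, OK, GX, DY, KY, RN, JJ, NA, DL, EG, NU, AG, CL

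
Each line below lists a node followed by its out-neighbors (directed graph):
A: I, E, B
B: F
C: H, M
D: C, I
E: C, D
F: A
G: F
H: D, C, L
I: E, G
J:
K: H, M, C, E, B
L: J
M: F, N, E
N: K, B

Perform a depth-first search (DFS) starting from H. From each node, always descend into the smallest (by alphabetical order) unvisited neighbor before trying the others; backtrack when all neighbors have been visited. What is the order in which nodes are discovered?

Visit H
H → C
C → M
M → E
E → D
D → I
I → G
G → F
F → A
A → B
M → N
N → K
H → L
L → J

H -> C -> M -> E -> D -> I -> G -> F -> A -> B -> N -> K -> L -> J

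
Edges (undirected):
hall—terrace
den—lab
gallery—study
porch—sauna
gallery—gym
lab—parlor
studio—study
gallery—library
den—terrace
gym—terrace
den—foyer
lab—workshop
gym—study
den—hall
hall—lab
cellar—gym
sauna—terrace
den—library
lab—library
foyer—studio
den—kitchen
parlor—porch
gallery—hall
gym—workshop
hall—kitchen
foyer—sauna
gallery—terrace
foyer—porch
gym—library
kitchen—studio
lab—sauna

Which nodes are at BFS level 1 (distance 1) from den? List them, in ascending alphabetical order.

Level 0: den
Level 1: foyer, hall, kitchen, lab, library, terrace
Level 2: gallery, gym, parlor, porch, sauna, studio, workshop
Level 3: cellar, study

foyer, hall, kitchen, lab, library, terrace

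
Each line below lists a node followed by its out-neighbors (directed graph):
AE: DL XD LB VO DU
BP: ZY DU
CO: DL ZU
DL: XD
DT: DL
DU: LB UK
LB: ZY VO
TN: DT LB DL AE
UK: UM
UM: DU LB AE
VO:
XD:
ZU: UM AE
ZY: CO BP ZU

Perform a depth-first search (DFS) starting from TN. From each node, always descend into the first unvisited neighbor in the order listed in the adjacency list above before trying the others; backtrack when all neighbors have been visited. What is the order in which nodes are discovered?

TN → DT → DL → XD → LB → ZY → CO → ZU → UM → DU → UK → AE → VO → BP

Visit TN
TN → DT
DT → DL
DL → XD
TN → LB
LB → ZY
ZY → CO
CO → ZU
ZU → UM
UM → DU
DU → UK
UM → AE
AE → VO
ZY → BP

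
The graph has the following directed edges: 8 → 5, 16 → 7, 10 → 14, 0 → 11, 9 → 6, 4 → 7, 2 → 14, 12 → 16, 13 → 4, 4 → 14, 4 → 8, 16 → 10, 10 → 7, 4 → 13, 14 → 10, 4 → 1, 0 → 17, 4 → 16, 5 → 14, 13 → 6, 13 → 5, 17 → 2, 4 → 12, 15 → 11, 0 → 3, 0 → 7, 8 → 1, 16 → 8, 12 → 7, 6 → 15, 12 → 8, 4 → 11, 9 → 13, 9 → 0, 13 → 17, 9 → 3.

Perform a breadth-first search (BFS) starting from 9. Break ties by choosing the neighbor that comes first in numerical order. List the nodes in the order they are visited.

9, 0, 3, 6, 13, 7, 11, 17, 15, 4, 5, 2, 1, 8, 12, 14, 16, 10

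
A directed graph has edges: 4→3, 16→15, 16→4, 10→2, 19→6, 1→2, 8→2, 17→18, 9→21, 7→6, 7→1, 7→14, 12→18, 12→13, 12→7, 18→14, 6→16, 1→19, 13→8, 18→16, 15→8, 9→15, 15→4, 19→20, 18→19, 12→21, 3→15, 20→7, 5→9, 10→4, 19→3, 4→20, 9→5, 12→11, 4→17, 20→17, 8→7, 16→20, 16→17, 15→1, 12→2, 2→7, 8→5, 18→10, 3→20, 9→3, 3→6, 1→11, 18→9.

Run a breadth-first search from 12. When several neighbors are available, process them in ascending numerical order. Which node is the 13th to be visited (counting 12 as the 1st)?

10

Visit 12; enqueue 2, 7, 11, 13, 18, 21 → queue [2, 7, 11, 13, 18, 21]
Visit 2 → queue [7, 11, 13, 18, 21]
Visit 7; enqueue 1, 6, 14 → queue [11, 13, 18, 21, 1, 6, 14]
Visit 11 → queue [13, 18, 21, 1, 6, 14]
Visit 13; enqueue 8 → queue [18, 21, 1, 6, 14, 8]
Visit 18; enqueue 9, 10, 16, 19 → queue [21, 1, 6, 14, 8, 9, 10, 16, 19]
Visit 21 → queue [1, 6, 14, 8, 9, 10, 16, 19]
Visit 1 → queue [6, 14, 8, 9, 10, 16, 19]
Visit 6 → queue [14, 8, 9, 10, 16, 19]
Visit 14 → queue [8, 9, 10, 16, 19]
Visit 8; enqueue 5 → queue [9, 10, 16, 19, 5]
Visit 9; enqueue 3, 15 → queue [10, 16, 19, 5, 3, 15]
Visit 10; enqueue 4 → queue [16, 19, 5, 3, 15, 4]
Visit 16; enqueue 17, 20 → queue [19, 5, 3, 15, 4, 17, 20]
Visit 19 → queue [5, 3, 15, 4, 17, 20]
Visit 5 → queue [3, 15, 4, 17, 20]
Visit 3 → queue [15, 4, 17, 20]
Visit 15 → queue [4, 17, 20]
Visit 4 → queue [17, 20]
Visit 17 → queue [20]
Visit 20 → queue []

Visit order: 12, 2, 7, 11, 13, 18, 21, 1, 6, 14, 8, 9, 10, 16, 19, 5, 3, 15, 4, 17, 20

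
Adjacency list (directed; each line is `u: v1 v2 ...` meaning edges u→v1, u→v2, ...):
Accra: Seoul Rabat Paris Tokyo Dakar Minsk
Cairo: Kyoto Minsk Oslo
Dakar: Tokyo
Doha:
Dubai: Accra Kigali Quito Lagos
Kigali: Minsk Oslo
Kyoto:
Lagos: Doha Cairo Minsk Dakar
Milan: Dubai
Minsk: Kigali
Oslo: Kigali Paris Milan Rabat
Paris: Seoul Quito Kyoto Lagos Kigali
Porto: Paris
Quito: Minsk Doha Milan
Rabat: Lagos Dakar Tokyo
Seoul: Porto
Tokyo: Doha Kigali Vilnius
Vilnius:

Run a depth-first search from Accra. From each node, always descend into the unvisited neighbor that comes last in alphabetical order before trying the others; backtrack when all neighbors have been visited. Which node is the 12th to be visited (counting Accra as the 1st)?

Kyoto

Visit Accra
Accra → Tokyo
Tokyo → Vilnius
Tokyo → Kigali
Kigali → Oslo
Oslo → Rabat
Rabat → Lagos
Lagos → Minsk
Lagos → Doha
Lagos → Dakar
Lagos → Cairo
Cairo → Kyoto
Oslo → Paris
Paris → Seoul
Seoul → Porto
Paris → Quito
Quito → Milan
Milan → Dubai

Visit order: Accra, Tokyo, Vilnius, Kigali, Oslo, Rabat, Lagos, Minsk, Doha, Dakar, Cairo, Kyoto, Paris, Seoul, Porto, Quito, Milan, Dubai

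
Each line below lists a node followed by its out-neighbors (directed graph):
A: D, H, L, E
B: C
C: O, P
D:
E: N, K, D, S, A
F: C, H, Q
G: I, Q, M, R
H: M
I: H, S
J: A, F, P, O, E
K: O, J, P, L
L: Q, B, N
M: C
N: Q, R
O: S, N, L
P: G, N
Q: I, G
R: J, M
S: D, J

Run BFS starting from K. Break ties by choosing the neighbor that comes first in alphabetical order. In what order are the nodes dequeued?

Visit K; enqueue J, L, O, P → queue [J, L, O, P]
Visit J; enqueue A, E, F → queue [L, O, P, A, E, F]
Visit L; enqueue B, N, Q → queue [O, P, A, E, F, B, N, Q]
Visit O; enqueue S → queue [P, A, E, F, B, N, Q, S]
Visit P; enqueue G → queue [A, E, F, B, N, Q, S, G]
Visit A; enqueue D, H → queue [E, F, B, N, Q, S, G, D, H]
Visit E → queue [F, B, N, Q, S, G, D, H]
Visit F; enqueue C → queue [B, N, Q, S, G, D, H, C]
Visit B → queue [N, Q, S, G, D, H, C]
Visit N; enqueue R → queue [Q, S, G, D, H, C, R]
Visit Q; enqueue I → queue [S, G, D, H, C, R, I]
Visit S → queue [G, D, H, C, R, I]
Visit G; enqueue M → queue [D, H, C, R, I, M]
Visit D → queue [H, C, R, I, M]
Visit H → queue [C, R, I, M]
Visit C → queue [R, I, M]
Visit R → queue [I, M]
Visit I → queue [M]
Visit M → queue []

K, J, L, O, P, A, E, F, B, N, Q, S, G, D, H, C, R, I, M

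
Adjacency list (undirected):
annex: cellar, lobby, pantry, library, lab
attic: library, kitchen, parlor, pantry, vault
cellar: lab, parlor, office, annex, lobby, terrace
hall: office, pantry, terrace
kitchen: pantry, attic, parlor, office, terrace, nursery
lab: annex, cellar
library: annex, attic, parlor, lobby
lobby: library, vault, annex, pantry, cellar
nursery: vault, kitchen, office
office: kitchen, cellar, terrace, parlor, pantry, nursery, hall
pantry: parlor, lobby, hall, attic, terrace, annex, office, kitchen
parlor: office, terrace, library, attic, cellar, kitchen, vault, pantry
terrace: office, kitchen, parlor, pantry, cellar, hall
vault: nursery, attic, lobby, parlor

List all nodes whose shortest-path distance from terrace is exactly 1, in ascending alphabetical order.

Level 0: terrace
Level 1: cellar, hall, kitchen, office, pantry, parlor
Level 2: annex, attic, lab, library, lobby, nursery, vault

cellar, hall, kitchen, office, pantry, parlor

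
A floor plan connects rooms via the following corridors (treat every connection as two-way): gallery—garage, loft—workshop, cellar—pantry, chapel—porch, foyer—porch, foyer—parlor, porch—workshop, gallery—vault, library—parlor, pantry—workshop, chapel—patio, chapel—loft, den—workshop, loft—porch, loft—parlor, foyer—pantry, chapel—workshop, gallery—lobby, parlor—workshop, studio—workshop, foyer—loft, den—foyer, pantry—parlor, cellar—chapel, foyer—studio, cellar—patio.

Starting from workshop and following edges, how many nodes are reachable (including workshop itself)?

BFS from workshop visits: workshop, studio, porch, parlor, pantry, loft, den, chapel, foyer, library, cellar, patio
Reachable nodes: 12 of 16 total.

12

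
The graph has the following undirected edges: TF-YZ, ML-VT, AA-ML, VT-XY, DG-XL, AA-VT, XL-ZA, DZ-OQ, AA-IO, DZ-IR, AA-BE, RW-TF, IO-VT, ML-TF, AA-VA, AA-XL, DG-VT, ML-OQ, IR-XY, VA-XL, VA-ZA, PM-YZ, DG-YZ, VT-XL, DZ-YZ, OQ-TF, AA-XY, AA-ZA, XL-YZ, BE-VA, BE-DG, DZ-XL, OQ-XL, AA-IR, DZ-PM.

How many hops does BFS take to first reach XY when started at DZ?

Level 0: DZ
Level 1: IR, OQ, PM, XL, YZ
Level 2: AA, DG, ML, TF, VA, VT, XY, ZA
Level 3: BE, IO, RW
XY first appears at level 2.

2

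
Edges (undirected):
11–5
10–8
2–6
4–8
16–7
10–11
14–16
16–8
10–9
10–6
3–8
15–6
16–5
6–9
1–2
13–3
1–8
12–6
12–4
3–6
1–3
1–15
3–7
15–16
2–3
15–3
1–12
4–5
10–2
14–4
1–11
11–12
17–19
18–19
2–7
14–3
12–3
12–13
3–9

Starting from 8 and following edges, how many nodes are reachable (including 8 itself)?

BFS from 8 visits: 8, 1, 3, 4, 10, 16, 2, 11, 12, 15, 6, 7, 9, 13, 14, 5
Reachable nodes: 16 of 19 total.

16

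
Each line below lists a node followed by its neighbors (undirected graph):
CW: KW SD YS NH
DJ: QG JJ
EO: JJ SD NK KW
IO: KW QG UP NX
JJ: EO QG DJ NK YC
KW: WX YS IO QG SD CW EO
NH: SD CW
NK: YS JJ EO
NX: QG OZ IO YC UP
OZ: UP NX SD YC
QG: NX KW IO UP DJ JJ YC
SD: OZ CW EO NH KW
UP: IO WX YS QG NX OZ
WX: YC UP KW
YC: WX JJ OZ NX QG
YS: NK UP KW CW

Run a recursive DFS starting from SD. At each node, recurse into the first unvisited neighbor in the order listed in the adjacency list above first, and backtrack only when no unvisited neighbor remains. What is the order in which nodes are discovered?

SD OZ UP IO KW WX YC JJ EO NK YS CW NH QG NX DJ

Visit SD
SD → OZ
OZ → UP
UP → IO
IO → KW
KW → WX
WX → YC
YC → JJ
JJ → EO
EO → NK
NK → YS
YS → CW
CW → NH
JJ → QG
QG → NX
QG → DJ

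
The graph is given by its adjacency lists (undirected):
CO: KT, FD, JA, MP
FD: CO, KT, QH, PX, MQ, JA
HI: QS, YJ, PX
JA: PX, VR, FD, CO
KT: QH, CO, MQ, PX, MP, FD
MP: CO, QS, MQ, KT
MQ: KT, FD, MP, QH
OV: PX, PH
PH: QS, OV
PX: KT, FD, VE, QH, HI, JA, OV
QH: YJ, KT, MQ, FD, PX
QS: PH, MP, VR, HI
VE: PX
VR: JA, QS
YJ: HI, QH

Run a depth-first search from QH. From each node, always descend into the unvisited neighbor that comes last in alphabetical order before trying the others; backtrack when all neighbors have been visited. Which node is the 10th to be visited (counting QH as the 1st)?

Visit QH
QH → YJ
YJ → HI
HI → QS
QS → VR
VR → JA
JA → PX
PX → VE
PX → OV
OV → PH
PX → KT
KT → MQ
MQ → MP
MP → CO
CO → FD

Visit order: QH, YJ, HI, QS, VR, JA, PX, VE, OV, PH, KT, MQ, MP, CO, FD

PH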